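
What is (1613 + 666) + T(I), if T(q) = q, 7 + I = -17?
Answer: 2255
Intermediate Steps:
I = -24 (I = -7 - 17 = -24)
(1613 + 666) + T(I) = (1613 + 666) - 24 = 2279 - 24 = 2255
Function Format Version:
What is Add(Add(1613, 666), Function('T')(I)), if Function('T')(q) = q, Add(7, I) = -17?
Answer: 2255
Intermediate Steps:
I = -24 (I = Add(-7, -17) = -24)
Add(Add(1613, 666), Function('T')(I)) = Add(Add(1613, 666), -24) = Add(2279, -24) = 2255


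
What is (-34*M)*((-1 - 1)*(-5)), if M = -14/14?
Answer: 340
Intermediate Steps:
M = -1 (M = -14*1/14 = -1)
(-34*M)*((-1 - 1)*(-5)) = (-34*(-1))*((-1 - 1)*(-5)) = 34*(-2*(-5)) = 34*10 = 340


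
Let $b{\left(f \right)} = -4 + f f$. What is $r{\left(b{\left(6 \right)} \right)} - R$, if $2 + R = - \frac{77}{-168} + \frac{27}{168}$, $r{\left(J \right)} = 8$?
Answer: $\frac{197}{21} \approx 9.381$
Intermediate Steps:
$b{\left(f \right)} = -4 + f^{2}$
$R = - \frac{29}{21}$ ($R = -2 + \left(- \frac{77}{-168} + \frac{27}{168}\right) = -2 + \left(\left(-77\right) \left(- \frac{1}{168}\right) + 27 \cdot \frac{1}{168}\right) = -2 + \left(\frac{11}{24} + \frac{9}{56}\right) = -2 + \frac{13}{21} = - \frac{29}{21} \approx -1.381$)
$r{\left(b{\left(6 \right)} \right)} - R = 8 - - \frac{29}{21} = 8 + \frac{29}{21} = \frac{197}{21}$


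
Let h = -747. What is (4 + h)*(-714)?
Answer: 530502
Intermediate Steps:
(4 + h)*(-714) = (4 - 747)*(-714) = -743*(-714) = 530502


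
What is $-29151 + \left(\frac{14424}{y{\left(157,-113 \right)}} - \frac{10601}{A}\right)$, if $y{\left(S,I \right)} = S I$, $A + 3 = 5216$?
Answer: $- \frac{2696259480436}{92483833} \approx -29154.0$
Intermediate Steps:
$A = 5213$ ($A = -3 + 5216 = 5213$)
$y{\left(S,I \right)} = I S$
$-29151 + \left(\frac{14424}{y{\left(157,-113 \right)}} - \frac{10601}{A}\right) = -29151 + \left(\frac{14424}{\left(-113\right) 157} - \frac{10601}{5213}\right) = -29151 + \left(\frac{14424}{-17741} - \frac{10601}{5213}\right) = -29151 + \left(14424 \left(- \frac{1}{17741}\right) - \frac{10601}{5213}\right) = -29151 - \frac{263264653}{92483833} = - \frac{2696259480436}{92483833}$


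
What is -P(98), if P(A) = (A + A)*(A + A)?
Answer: -38416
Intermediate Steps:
P(A) = 4*A² (P(A) = (2*A)*(2*A) = 4*A²)
-P(98) = -4*98² = -4*9604 = -1*38416 = -38416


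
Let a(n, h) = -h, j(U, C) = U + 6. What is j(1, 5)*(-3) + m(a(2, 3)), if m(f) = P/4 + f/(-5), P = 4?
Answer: -97/5 ≈ -19.400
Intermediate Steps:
j(U, C) = 6 + U
m(f) = 1 - f/5 (m(f) = 4/4 + f/(-5) = 4*(¼) + f*(-⅕) = 1 - f/5)
j(1, 5)*(-3) + m(a(2, 3)) = (6 + 1)*(-3) + (1 - (-1)*3/5) = 7*(-3) + (1 - ⅕*(-3)) = -21 + (1 + ⅗) = -21 + 8/5 = -97/5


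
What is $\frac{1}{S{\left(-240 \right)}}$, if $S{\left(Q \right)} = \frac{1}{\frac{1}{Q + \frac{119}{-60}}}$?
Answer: $- \frac{60}{14519} \approx -0.0041325$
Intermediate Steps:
$S{\left(Q \right)} = - \frac{119}{60} + Q$ ($S{\left(Q \right)} = \frac{1}{\frac{1}{Q + 119 \left(- \frac{1}{60}\right)}} = \frac{1}{\frac{1}{Q - \frac{119}{60}}} = \frac{1}{\frac{1}{- \frac{119}{60} + Q}} = - \frac{119}{60} + Q$)
$\frac{1}{S{\left(-240 \right)}} = \frac{1}{- \frac{119}{60} - 240} = \frac{1}{- \frac{14519}{60}} = - \frac{60}{14519}$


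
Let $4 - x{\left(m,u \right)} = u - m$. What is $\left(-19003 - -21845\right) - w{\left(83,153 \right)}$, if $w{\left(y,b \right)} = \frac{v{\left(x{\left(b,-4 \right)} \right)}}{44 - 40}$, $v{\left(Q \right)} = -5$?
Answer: $\frac{11373}{4} \approx 2843.3$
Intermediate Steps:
$x{\left(m,u \right)} = 4 + m - u$ ($x{\left(m,u \right)} = 4 - \left(u - m\right) = 4 + \left(m - u\right) = 4 + m - u$)
$w{\left(y,b \right)} = - \frac{5}{4}$ ($w{\left(y,b \right)} = \frac{1}{44 - 40} \left(-5\right) = \frac{1}{4} \left(-5\right) = - \frac{5}{4}$)
$\left(-19003 - -21845\right) - w{\left(83,153 \right)} = \left(-19003 - -21845\right) - - \frac{5}{4} = \left(-19003 + 21845\right) + \frac{5}{4} = 2842 + \frac{5}{4} = \frac{11373}{4}$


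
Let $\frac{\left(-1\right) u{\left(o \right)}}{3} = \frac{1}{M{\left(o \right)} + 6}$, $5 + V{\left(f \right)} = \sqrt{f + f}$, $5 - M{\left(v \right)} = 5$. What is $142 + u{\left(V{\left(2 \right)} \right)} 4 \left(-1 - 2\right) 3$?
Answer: $160$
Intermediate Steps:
$M{\left(v \right)} = 0$ ($M{\left(v \right)} = 5 - 5 = 0$)
$V{\left(f \right)} = -5 + \sqrt{2} \sqrt{f}$ ($V{\left(f \right)} = -5 + \sqrt{f + f} = -5 + \sqrt{2 f} = -5 + \sqrt{2} \sqrt{f}$)
$u{\left(o \right)} = - \frac{1}{2}$ ($u{\left(o \right)} = - \frac{3}{0 + 6} = - \frac{3}{6} = \left(-3\right) \frac{1}{6} = - \frac{1}{2}$)
$142 + u{\left(V{\left(2 \right)} \right)} 4 \left(-1 - 2\right) 3 = 142 - \frac{4 \left(-1 - 2\right) 3}{2} = 142 - \frac{4 \left(-3\right) 3}{2} = 142 - \frac{\left(-12\right) 3}{2} = 142 - -18 = 142 + 18 = 160$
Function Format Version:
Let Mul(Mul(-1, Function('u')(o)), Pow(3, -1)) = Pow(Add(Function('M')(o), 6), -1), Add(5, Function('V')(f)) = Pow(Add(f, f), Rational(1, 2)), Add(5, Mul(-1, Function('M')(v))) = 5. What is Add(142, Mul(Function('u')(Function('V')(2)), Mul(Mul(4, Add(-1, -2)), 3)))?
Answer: 160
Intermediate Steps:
Function('M')(v) = 0 (Function('M')(v) = Add(5, Mul(-1, 5)) = Add(5, -5) = 0)
Function('V')(f) = Add(-5, Mul(Pow(2, Rational(1, 2)), Pow(f, Rational(1, 2)))) (Function('V')(f) = Add(-5, Pow(Add(f, f), Rational(1, 2))) = Add(-5, Pow(Mul(2, f), Rational(1, 2))) = Add(-5, Mul(Pow(2, Rational(1, 2)), Pow(f, Rational(1, 2)))))
Function('u')(o) = Rational(-1, 2) (Function('u')(o) = Mul(-3, Pow(Add(0, 6), -1)) = Mul(-3, Pow(6, -1)) = Mul(-3, Rational(1, 6)) = Rational(-1, 2))
Add(142, Mul(Function('u')(Function('V')(2)), Mul(Mul(4, Add(-1, -2)), 3))) = Add(142, Mul(Rational(-1, 2), Mul(Mul(4, Add(-1, -2)), 3))) = Add(142, Mul(Rational(-1, 2), Mul(Mul(4, -3), 3))) = Add(142, Mul(Rational(-1, 2), Mul(-12, 3))) = Add(142, Mul(Rational(-1, 2), -36)) = Add(142, 18) = 160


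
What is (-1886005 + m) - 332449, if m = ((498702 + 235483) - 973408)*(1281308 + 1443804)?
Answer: -651911686430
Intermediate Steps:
m = -651909467976 (m = (734185 - 973408)*2725112 = -239223*2725112 = -651909467976)
(-1886005 + m) - 332449 = (-1886005 - 651909467976) - 332449 = -651911353981 - 332449 = -651911686430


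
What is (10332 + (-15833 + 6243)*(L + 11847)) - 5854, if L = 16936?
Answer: -276024492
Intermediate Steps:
(10332 + (-15833 + 6243)*(L + 11847)) - 5854 = (10332 + (-15833 + 6243)*(16936 + 11847)) - 5854 = (10332 - 9590*28783) - 5854 = (10332 - 276028970) - 5854 = -276018638 - 5854 = -276024492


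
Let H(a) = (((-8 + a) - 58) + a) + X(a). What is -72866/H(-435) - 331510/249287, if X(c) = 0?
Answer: 8927126591/116666316 ≈ 76.518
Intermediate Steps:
H(a) = -66 + 2*a (H(a) = (((-8 + a) - 58) + a) + 0 = ((-66 + a) + a) + 0 = (-66 + 2*a) + 0 = -66 + 2*a)
-72866/H(-435) - 331510/249287 = -72866/(-66 + 2*(-435)) - 331510/249287 = -72866/(-66 - 870) - 331510*1/249287 = -72866/(-936) - 331510/249287 = -72866*(-1/936) - 331510/249287 = 36433/468 - 331510/249287 = 8927126591/116666316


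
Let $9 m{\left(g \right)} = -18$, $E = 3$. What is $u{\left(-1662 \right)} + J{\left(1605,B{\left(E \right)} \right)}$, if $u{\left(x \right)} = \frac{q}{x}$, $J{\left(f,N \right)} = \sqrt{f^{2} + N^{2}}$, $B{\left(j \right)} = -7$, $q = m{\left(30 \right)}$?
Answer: $\frac{1}{831} + \sqrt{2576074} \approx 1605.0$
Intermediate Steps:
$m{\left(g \right)} = -2$ ($m{\left(g \right)} = \frac{1}{9} \left(-18\right) = -2$)
$q = -2$
$J{\left(f,N \right)} = \sqrt{N^{2} + f^{2}}$
$u{\left(x \right)} = - \frac{2}{x}$
$u{\left(-1662 \right)} + J{\left(1605,B{\left(E \right)} \right)} = - \frac{2}{-1662} + \sqrt{\left(-7\right)^{2} + 1605^{2}} = \left(-2\right) \left(- \frac{1}{1662}\right) + \sqrt{49 + 2576025} = \frac{1}{831} + \sqrt{2576074}$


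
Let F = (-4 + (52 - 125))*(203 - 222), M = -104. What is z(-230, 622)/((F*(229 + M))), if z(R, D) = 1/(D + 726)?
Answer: 1/246515500 ≈ 4.0565e-9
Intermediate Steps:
F = 1463 (F = (-4 - 73)*(-19) = -77*(-19) = 1463)
z(R, D) = 1/(726 + D)
z(-230, 622)/((F*(229 + M))) = 1/((726 + 622)*((1463*(229 - 104)))) = 1/(1348*((1463*125))) = (1/1348)/182875 = (1/1348)*(1/182875) = 1/246515500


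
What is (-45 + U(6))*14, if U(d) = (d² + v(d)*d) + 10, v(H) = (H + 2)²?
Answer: 5390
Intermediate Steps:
v(H) = (2 + H)²
U(d) = 10 + d² + d*(2 + d)² (U(d) = (d² + (2 + d)²*d) + 10 = (d² + d*(2 + d)²) + 10 = 10 + d² + d*(2 + d)²)
(-45 + U(6))*14 = (-45 + (10 + 6² + 6*(2 + 6)²))*14 = (-45 + (10 + 36 + 6*8²))*14 = (-45 + (10 + 36 + 6*64))*14 = (-45 + (10 + 36 + 384))*14 = (-45 + 430)*14 = 385*14 = 5390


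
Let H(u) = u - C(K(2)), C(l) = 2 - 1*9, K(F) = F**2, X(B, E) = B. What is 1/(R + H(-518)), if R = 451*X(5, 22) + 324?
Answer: 1/2068 ≈ 0.00048356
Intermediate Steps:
C(l) = -7 (C(l) = 2 - 9 = -7)
H(u) = 7 + u (H(u) = u - 1*(-7) = u + 7 = 7 + u)
R = 2579 (R = 451*5 + 324 = 2255 + 324 = 2579)
1/(R + H(-518)) = 1/(2579 + (7 - 518)) = 1/(2579 - 511) = 1/2068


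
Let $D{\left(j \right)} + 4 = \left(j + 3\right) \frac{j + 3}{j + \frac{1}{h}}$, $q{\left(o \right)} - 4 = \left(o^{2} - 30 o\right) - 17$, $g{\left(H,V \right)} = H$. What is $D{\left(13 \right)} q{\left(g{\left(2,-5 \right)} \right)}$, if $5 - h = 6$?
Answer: $-1196$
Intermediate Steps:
$q{\left(o \right)} = -13 + o^{2} - 30 o$ ($q{\left(o \right)} = 4 - \left(17 - o^{2} + 30 o\right) = -13 + o^{2} - 30 o$)
$h = -1$ ($h = 5 - 6 = -1$)
$D{\left(j \right)} = -4 + \frac{\left(3 + j\right)^{2}}{-1 + j}$ ($D{\left(j \right)} = -4 + \left(j + 3\right) \frac{j + 3}{j + \frac{1}{-1}} = -4 + \left(3 + j\right) \frac{3 + j}{j - 1} = -4 + \left(3 + j\right) \frac{3 + j}{-1 + j} = -4 + \frac{\left(3 + j\right)^{2}}{-1 + j}$)
$D{\left(13 \right)} q{\left(g{\left(2,-5 \right)} \right)} = \frac{13 + 13^{2} + 2 \cdot 13}{-1 + 13} \left(-13 + 2^{2} - 60\right) = \frac{13 + 169 + 26}{12} \left(-13 + 4 - 60\right) = \frac{1}{12} \cdot 208 \left(-69\right) = \frac{52}{3} \left(-69\right) = -1196$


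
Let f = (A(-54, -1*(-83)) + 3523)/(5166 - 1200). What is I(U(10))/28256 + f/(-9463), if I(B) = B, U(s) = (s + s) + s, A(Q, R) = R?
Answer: 85334717/88371247504 ≈ 0.00096564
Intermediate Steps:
U(s) = 3*s (U(s) = 2*s + s = 3*s)
f = 601/661 (f = (-1*(-83) + 3523)/(5166 - 1200) = (83 + 3523)/3966 = 3606*(1/3966) = 601/661 ≈ 0.90923)
I(U(10))/28256 + f/(-9463) = (3*10)/28256 + (601/661)/(-9463) = 30*(1/28256) + (601/661)*(-1/9463) = 15/14128 - 601/6255043 = 85334717/88371247504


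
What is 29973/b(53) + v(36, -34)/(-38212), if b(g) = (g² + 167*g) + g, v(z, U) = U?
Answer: 572863259/223788578 ≈ 2.5598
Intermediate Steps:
b(g) = g² + 168*g
29973/b(53) + v(36, -34)/(-38212) = 29973/((53*(168 + 53))) - 34/(-38212) = 29973/((53*221)) - 34*(-1/38212) = 29973/11713 + 17/19106 = 572863259/223788578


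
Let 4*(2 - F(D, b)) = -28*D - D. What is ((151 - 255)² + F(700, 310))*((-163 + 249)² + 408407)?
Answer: 6608357079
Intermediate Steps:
F(D, b) = 2 + 29*D/4 (F(D, b) = 2 - (-28*D - D)/4 = 2 - (-29)*D/4 = 2 + 29*D/4)
((151 - 255)² + F(700, 310))*((-163 + 249)² + 408407) = ((151 - 255)² + (2 + (29/4)*700))*((-163 + 249)² + 408407) = ((-104)² + (2 + 5075))*(86² + 408407) = (10816 + 5077)*(7396 + 408407) = 15893*415803 = 6608357079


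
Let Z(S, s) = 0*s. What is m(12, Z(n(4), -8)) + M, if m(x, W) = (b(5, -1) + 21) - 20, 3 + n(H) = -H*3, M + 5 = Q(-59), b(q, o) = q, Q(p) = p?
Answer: -58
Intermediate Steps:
M = -64 (M = -5 - 59 = -64)
n(H) = -3 - 3*H (n(H) = -3 - H*3 = -3 - 3*H)
Z(S, s) = 0
m(x, W) = 6 (m(x, W) = (5 + 21) - 20 = 26 - 20 = 6)
m(12, Z(n(4), -8)) + M = 6 - 64 = -58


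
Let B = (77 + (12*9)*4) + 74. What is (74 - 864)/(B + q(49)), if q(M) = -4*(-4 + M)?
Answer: -790/403 ≈ -1.9603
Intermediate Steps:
q(M) = 16 - 4*M
B = 583 (B = (77 + 108*4) + 74 = (77 + 432) + 74 = 509 + 74 = 583)
(74 - 864)/(B + q(49)) = (74 - 864)/(583 + (16 - 4*49)) = -790/(583 + (16 - 196)) = -790/(583 - 180) = -790/403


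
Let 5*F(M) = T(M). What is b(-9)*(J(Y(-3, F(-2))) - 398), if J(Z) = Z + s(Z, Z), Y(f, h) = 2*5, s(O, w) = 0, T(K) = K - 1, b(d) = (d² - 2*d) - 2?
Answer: -37636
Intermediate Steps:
b(d) = -2 + d² - 2*d
T(K) = -1 + K
F(M) = -⅕ + M/5 (F(M) = (-1 + M)/5 = -⅕ + M/5)
Y(f, h) = 10
J(Z) = Z (J(Z) = Z + 0 = Z)
b(-9)*(J(Y(-3, F(-2))) - 398) = (-2 + (-9)² - 2*(-9))*(10 - 398) = (-2 + 81 + 18)*(-388) = 97*(-388) = -37636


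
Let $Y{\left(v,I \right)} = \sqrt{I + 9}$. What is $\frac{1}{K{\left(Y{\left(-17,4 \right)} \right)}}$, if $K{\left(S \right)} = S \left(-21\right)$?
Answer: $- \frac{\sqrt{13}}{273} \approx -0.013207$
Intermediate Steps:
$Y{\left(v,I \right)} = \sqrt{9 + I}$
$K{\left(S \right)} = - 21 S$
$\frac{1}{K{\left(Y{\left(-17,4 \right)} \right)}} = \frac{1}{\left(-21\right) \sqrt{9 + 4}} = \frac{1}{\left(-21\right) \sqrt{13}} = - \frac{\sqrt{13}}{273}$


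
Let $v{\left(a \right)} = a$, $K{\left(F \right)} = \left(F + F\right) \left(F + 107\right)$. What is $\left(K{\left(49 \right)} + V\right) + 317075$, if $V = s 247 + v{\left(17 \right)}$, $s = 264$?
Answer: $397588$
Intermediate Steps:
$K{\left(F \right)} = 2 F \left(107 + F\right)$
$V = 65225$ ($V = 264 \cdot 247 + 17 = 65208 + 17 = 65225$)
$\left(K{\left(49 \right)} + V\right) + 317075 = \left(2 \cdot 49 \left(107 + 49\right) + 65225\right) + 317075 = \left(2 \cdot 49 \cdot 156 + 65225\right) + 317075 = \left(15288 + 65225\right) + 317075 = 80513 + 317075 = 397588$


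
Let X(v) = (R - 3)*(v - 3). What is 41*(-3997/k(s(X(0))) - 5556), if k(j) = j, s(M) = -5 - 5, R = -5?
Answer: -2114083/10 ≈ -2.1141e+5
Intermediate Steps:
X(v) = 24 - 8*v (X(v) = (-5 - 3)*(v - 3) = -8*(-3 + v) = 24 - 8*v)
s(M) = -10
41*(-3997/k(s(X(0))) - 5556) = 41*(-3997/(-10) - 5556) = 41*(-3997*(-⅒) - 5556) = 41*(3997/10 - 5556) = 41*(-51563/10) = -2114083/10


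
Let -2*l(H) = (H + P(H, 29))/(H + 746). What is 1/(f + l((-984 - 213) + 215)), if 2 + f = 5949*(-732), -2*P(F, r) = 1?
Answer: -944/4110810445 ≈ -2.2964e-7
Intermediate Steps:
P(F, r) = -1/2 (P(F, r) = -1/2*1 = -1/2)
l(H) = -(-1/2 + H)/(2*(746 + H)) (l(H) = -(H - 1/2)/(2*(H + 746)) = -(-1/2 + H)/(2*(746 + H)))
f = -4354670 (f = -2 + 5949*(-732) = -2 - 4354668 = -4354670)
1/(f + l((-984 - 213) + 215)) = 1/(-4354670 + (1 - 2*((-984 - 213) + 215))/(4*(746 + ((-984 - 213) + 215)))) = 1/(-4354670 + (1 - 2*(-1197 + 215))/(4*(746 + (-1197 + 215)))) = 1/(-4354670 + (1 - 2*(-982))/(4*(746 - 982))) = 1/(-4354670 + (1/4)*(1 + 1964)/(-236)) = 1/(-4354670 + (1/4)*(-1/236)*1965) = 1/(-4354670 - 1965/944) = 1/(-4110810445/944) = -944/4110810445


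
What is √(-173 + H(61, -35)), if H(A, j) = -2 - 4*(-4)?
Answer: I*√159 ≈ 12.61*I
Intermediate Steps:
H(A, j) = 14 (H(A, j) = -2 + 16 = 14)
√(-173 + H(61, -35)) = √(-173 + 14) = √(-159) = I*√159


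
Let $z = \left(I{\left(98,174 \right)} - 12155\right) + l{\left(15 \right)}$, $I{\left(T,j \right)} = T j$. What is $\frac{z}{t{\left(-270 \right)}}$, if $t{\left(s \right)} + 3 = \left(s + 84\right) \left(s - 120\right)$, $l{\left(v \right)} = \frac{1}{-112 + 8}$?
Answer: $\frac{509287}{7543848} \approx 0.06751$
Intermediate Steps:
$l{\left(v \right)} = - \frac{1}{104}$ ($l{\left(v \right)} = \frac{1}{-104} = - \frac{1}{104}$)
$t{\left(s \right)} = -3 + \left(-120 + s\right) \left(84 + s\right)$ ($t{\left(s \right)} = -3 + \left(s + 84\right) \left(s - 120\right) = -3 + \left(84 + s\right) \left(-120 + s\right) = -3 + \left(-120 + s\right) \left(84 + s\right)$)
$z = \frac{509287}{104}$ ($z = \left(98 \cdot 174 - 12155\right) - \frac{1}{104} = \left(17052 - 12155\right) - \frac{1}{104} = 4897 - \frac{1}{104} = \frac{509287}{104} \approx 4897.0$)
$\frac{z}{t{\left(-270 \right)}} = \frac{509287}{104 \left(-10083 + \left(-270\right)^{2} - -9720\right)} = \frac{509287}{104 \left(-10083 + 72900 + 9720\right)} = \frac{509287}{104 \cdot 72537} = \frac{509287}{104} \cdot \frac{1}{72537} = \frac{509287}{7543848}$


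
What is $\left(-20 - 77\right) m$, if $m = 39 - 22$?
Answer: $-1649$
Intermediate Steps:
$m = 17$
$\left(-20 - 77\right) m = \left(-20 - 77\right) 17 = \left(-97\right) 17 = -1649$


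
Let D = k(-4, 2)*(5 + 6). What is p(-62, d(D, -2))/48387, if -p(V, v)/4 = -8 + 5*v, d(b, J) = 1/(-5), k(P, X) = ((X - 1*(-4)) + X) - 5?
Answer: 12/16129 ≈ 0.00074400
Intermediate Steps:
k(P, X) = -1 + 2*X (k(P, X) = ((X + 4) + X) - 5 = ((4 + X) + X) - 5 = (4 + 2*X) - 5 = -1 + 2*X)
D = 33 (D = (-1 + 2*2)*(5 + 6) = (-1 + 4)*11 = 3*11 = 33)
d(b, J) = -⅕
p(V, v) = 32 - 20*v (p(V, v) = -4*(-8 + 5*v) = 32 - 20*v)
p(-62, d(D, -2))/48387 = (32 - 20*(-⅕))/48387 = (32 + 4)*(1/48387) = 36*(1/48387) = 12/16129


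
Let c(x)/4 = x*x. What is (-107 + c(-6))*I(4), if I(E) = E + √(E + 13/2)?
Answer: 148 + 37*√42/2 ≈ 267.89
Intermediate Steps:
I(E) = E + √(13/2 + E) (I(E) = E + √(E + 13*(½)) = E + √(E + 13/2) = E + √(13/2 + E))
c(x) = 4*x² (c(x) = 4*(x*x) = 4*x²)
(-107 + c(-6))*I(4) = (-107 + 4*(-6)²)*(4 + √(26 + 4*4)/2) = (-107 + 4*36)*(4 + √(26 + 16)/2) = (-107 + 144)*(4 + √42/2) = 37*(4 + √42/2) = 148 + 37*√42/2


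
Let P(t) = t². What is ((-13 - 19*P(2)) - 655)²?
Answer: 553536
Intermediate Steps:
((-13 - 19*P(2)) - 655)² = ((-13 - 19*2²) - 655)² = ((-13 - 19*4) - 655)² = ((-13 - 76) - 655)² = (-89 - 655)² = (-744)² = 553536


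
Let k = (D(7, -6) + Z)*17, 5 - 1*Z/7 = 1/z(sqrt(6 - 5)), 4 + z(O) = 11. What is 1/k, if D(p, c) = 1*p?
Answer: 1/697 ≈ 0.0014347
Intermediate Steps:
D(p, c) = p
z(O) = 7 (z(O) = -4 + 11 = 7)
Z = 34 (Z = 35 - 7/7 = 35 - 7*1/7 = 35 - 1 = 34)
k = 697 (k = (7 + 34)*17 = 41*17 = 697)
1/k = 1/697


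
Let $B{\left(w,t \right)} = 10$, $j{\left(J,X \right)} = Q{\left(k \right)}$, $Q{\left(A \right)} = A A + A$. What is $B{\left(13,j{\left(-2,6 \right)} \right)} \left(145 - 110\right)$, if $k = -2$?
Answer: $350$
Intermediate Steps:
$Q{\left(A \right)} = A + A^{2}$ ($Q{\left(A \right)} = A^{2} + A = A + A^{2}$)
$j{\left(J,X \right)} = 2$ ($j{\left(J,X \right)} = - 2 \left(1 - 2\right) = \left(-2\right) \left(-1\right) = 2$)
$B{\left(13,j{\left(-2,6 \right)} \right)} \left(145 - 110\right) = 10 \left(145 - 110\right) = 10 \cdot 35 = 350$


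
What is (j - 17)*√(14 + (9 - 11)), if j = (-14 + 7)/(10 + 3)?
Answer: -456*√3/13 ≈ -60.755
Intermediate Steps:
j = -7/13 ≈ -0.53846
(j - 17)*√(14 + (9 - 11)) = (-7/13 - 17)*√(14 + (9 - 11)) = -228*√(14 - 2)/13 = -456*√3/13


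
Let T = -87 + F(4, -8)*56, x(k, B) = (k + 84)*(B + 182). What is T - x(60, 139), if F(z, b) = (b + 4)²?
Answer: -45415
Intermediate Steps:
F(z, b) = (4 + b)²
x(k, B) = (84 + k)*(182 + B)
T = 809 (T = -87 + (4 - 8)²*56 = -87 + (-4)²*56 = -87 + 16*56 = -87 + 896 = 809)
T - x(60, 139) = 809 - (15288 + 84*139 + 182*60 + 139*60) = 809 - (15288 + 11676 + 10920 + 8340) = 809 - 1*46224 = 809 - 46224 = -45415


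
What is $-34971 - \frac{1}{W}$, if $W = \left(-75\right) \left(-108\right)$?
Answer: $- \frac{283265101}{8100} \approx -34971.0$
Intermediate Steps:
$W = 8100$
$-34971 - \frac{1}{W} = -34971 - \frac{1}{8100} = - \frac{283265101}{8100}$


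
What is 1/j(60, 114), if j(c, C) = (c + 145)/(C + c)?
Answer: 174/205 ≈ 0.84878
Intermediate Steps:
j(c, C) = (145 + c)/(C + c)
1/j(60, 114) = 1/((145 + 60)/(114 + 60)) = 1/(205/174) = 174/205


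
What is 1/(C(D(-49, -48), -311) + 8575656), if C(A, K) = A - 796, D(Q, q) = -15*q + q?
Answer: 1/8575532 ≈ 1.1661e-7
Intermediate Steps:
D(Q, q) = -14*q
C(A, K) = -796 + A
1/(C(D(-49, -48), -311) + 8575656) = 1/((-796 - 14*(-48)) + 8575656) = 1/((-796 + 672) + 8575656) = 1/(-124 + 8575656) = 1/8575532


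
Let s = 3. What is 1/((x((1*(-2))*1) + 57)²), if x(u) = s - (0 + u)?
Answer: 1/3844 ≈ 0.00026015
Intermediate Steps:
x(u) = 3 - u (x(u) = 3 - (0 + u) = 3 - u)
1/((x((1*(-2))*1) + 57)²) = 1/(((3 - 1*(-2)) + 57)²) = 1/(((3 + 2) + 57)²) = 1/((5 + 57)²) = 1/(62²) = 1/3844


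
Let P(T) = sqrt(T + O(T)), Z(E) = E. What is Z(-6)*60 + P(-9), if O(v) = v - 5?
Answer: -360 + I*sqrt(23) ≈ -360.0 + 4.7958*I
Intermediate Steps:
O(v) = -5 + v
P(T) = sqrt(-5 + 2*T) (P(T) = sqrt(T + (-5 + T)) = sqrt(-5 + 2*T))
Z(-6)*60 + P(-9) = -6*60 + sqrt(-5 + 2*(-9)) = -360 + sqrt(-5 - 18) = -360 + sqrt(-23) = -360 + I*sqrt(23)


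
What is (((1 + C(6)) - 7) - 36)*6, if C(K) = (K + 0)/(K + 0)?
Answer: -246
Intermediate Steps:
C(K) = 1 (C(K) = K/K = 1)
(((1 + C(6)) - 7) - 36)*6 = (((1 + 1) - 7) - 36)*6 = ((2 - 7) - 36)*6 = (-5 - 36)*6 = -41*6 = -246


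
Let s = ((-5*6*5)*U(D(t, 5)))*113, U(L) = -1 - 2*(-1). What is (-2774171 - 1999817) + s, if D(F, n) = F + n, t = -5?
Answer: -4790938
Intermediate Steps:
U(L) = 1 (U(L) = -1 + 2 = 1)
s = -16950 (s = ((-5*6*5)*1)*113 = (-30*5*1)*113 = -150*1*113 = -150*113 = -16950)
(-2774171 - 1999817) + s = (-2774171 - 1999817) - 16950 = -4773988 - 16950 = -4790938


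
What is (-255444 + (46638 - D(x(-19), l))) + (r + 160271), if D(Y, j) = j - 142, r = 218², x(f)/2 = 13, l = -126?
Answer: -743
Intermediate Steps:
x(f) = 26 (x(f) = 2*13 = 26)
r = 47524
D(Y, j) = -142 + j
(-255444 + (46638 - D(x(-19), l))) + (r + 160271) = (-255444 + (46638 - (-142 - 126))) + (47524 + 160271) = (-255444 + (46638 - 1*(-268))) + 207795 = (-255444 + (46638 + 268)) + 207795 = (-255444 + 46906) + 207795 = -208538 + 207795 = -743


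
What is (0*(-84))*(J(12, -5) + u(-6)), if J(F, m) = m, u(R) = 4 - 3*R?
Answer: 0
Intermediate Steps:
u(R) = 4 - 3*R
(0*(-84))*(J(12, -5) + u(-6)) = (0*(-84))*(-5 + (4 - 3*(-6))) = 0*(-5 + (4 + 18)) = 0*(-5 + 22) = 0*17 = 0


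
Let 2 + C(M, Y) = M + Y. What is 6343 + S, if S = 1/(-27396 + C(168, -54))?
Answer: 173062411/27284 ≈ 6343.0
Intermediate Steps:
C(M, Y) = -2 + M + Y (C(M, Y) = -2 + (M + Y) = -2 + M + Y)
S = -1/27284 (S = 1/(-27396 + (-2 + 168 - 54)) = 1/(-27396 + 112) = 1/(-27284) = -1/27284 ≈ -3.6652e-5)
6343 + S = 6343 - 1/27284 = 173062411/27284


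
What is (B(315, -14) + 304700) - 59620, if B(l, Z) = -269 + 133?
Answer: 244944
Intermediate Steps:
B(l, Z) = -136
(B(315, -14) + 304700) - 59620 = (-136 + 304700) - 59620 = 304564 - 59620 = 244944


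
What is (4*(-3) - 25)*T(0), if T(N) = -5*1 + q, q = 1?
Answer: 148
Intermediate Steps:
T(N) = -4 (T(N) = -5*1 + 1 = -5 + 1 = -4)
(4*(-3) - 25)*T(0) = (4*(-3) - 25)*(-4) = (-12 - 25)*(-4) = -37*(-4) = 148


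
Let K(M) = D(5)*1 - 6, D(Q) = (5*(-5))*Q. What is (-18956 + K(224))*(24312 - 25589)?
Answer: 24374099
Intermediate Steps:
D(Q) = -25*Q
K(M) = -131 (K(M) = -25*5*1 - 6 = -125*1 - 6 = -125 - 6 = -131)
(-18956 + K(224))*(24312 - 25589) = (-18956 - 131)*(24312 - 25589) = -19087*(-1277) = 24374099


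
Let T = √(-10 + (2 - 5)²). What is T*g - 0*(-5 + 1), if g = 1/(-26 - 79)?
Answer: -I/105 ≈ -0.0095238*I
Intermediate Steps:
g = -1/105 (g = 1/(-105) = -1/105 ≈ -0.0095238)
T = I (T = √(-10 + (-3)²) = √(-10 + 9) = √(-1) = I ≈ 1.0*I)
T*g - 0*(-5 + 1) = I*(-1/105) - 0*(-5 + 1) = -I/105 - 0*(-4) = -I/105 - 10*0 = -I/105 + 0 = -I/105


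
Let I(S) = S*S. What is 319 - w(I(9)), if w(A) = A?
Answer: 238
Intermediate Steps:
I(S) = S²
319 - w(I(9)) = 319 - 1*9² = 319 - 1*81 = 319 - 81 = 238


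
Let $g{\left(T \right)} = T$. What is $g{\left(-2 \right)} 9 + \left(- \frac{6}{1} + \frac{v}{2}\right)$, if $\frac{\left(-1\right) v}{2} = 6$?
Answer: $-30$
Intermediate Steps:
$v = -12$ ($v = \left(-2\right) 6 = -12$)
$g{\left(-2 \right)} 9 + \left(- \frac{6}{1} + \frac{v}{2}\right) = \left(-2\right) 9 - \left(6 + 6\right) = -18 - 12 = -30$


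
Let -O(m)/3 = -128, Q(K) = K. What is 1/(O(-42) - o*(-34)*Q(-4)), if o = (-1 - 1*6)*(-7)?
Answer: -1/6280 ≈ -0.00015924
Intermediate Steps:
o = 49 (o = (-1 - 6)*(-7) = -7*(-7) = 49)
O(m) = 384 (O(m) = -3*(-128) = 384)
1/(O(-42) - o*(-34)*Q(-4)) = 1/(384 - 49*(-34)*(-4)) = 1/(384 - (-1666)*(-4)) = 1/(384 - 1*6664) = 1/(384 - 6664) = 1/(-6280) = -1/6280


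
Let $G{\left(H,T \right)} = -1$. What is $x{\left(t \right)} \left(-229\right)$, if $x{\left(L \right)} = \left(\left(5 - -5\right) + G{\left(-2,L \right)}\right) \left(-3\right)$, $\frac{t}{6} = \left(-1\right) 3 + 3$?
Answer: $6183$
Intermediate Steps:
$t = 0$ ($t = 6 \left(\left(-1\right) 3 + 3\right) = 6 \left(-3 + 3\right) = 6 \cdot 0 = 0$)
$x{\left(L \right)} = -27$ ($x{\left(L \right)} = \left(\left(5 - -5\right) - 1\right) \left(-3\right) = \left(\left(5 + 5\right) - 1\right) \left(-3\right) = \left(10 - 1\right) \left(-3\right) = 9 \left(-3\right) = -27$)
$x{\left(t \right)} \left(-229\right) = \left(-27\right) \left(-229\right) = 6183$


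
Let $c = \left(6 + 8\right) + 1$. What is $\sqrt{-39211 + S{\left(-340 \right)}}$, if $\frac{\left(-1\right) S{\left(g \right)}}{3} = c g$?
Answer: $i \sqrt{23911} \approx 154.63 i$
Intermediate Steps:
$c = 15$ ($c = 14 + 1 = 15$)
$S{\left(g \right)} = - 45 g$ ($S{\left(g \right)} = - 3 \cdot 15 g = - 45 g$)
$\sqrt{-39211 + S{\left(-340 \right)}} = \sqrt{-39211 - -15300} = \sqrt{-39211 + 15300} = \sqrt{-23911} = i \sqrt{23911}$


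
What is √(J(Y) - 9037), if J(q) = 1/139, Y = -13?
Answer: I*√174603738/139 ≈ 95.063*I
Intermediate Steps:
J(q) = 1/139
√(J(Y) - 9037) = √(1/139 - 9037) = √(-1256142/139) = I*√174603738/139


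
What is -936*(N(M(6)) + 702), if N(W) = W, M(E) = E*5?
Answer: -685152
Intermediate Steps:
M(E) = 5*E
-936*(N(M(6)) + 702) = -936*(5*6 + 702) = -936*(30 + 702) = -936*732 = -685152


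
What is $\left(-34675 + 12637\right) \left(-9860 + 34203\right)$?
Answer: $-536471034$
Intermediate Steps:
$\left(-34675 + 12637\right) \left(-9860 + 34203\right) = \left(-22038\right) 24343 = -536471034$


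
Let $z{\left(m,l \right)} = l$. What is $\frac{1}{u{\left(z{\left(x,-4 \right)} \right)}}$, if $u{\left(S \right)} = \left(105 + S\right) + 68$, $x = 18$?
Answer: $\frac{1}{169} \approx 0.0059172$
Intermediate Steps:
$u{\left(S \right)} = 173 + S$
$\frac{1}{u{\left(z{\left(x,-4 \right)} \right)}} = \frac{1}{173 - 4} = \frac{1}{169}$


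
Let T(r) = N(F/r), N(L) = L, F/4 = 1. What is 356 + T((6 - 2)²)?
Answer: 1425/4 ≈ 356.25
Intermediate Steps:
F = 4 (F = 4*1 = 4)
T(r) = 4/r
356 + T((6 - 2)²) = 356 + 4/((6 - 2)²) = 356 + 4/(4²) = 356 + 4/16 = 356 + 4*(1/16) = 356 + ¼ = 1425/4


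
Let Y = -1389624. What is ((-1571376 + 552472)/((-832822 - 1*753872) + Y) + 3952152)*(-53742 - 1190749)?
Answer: -7319388043218391420/1488159 ≈ -4.9184e+12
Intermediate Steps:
((-1571376 + 552472)/((-832822 - 1*753872) + Y) + 3952152)*(-53742 - 1190749) = ((-1571376 + 552472)/((-832822 - 1*753872) - 1389624) + 3952152)*(-53742 - 1190749) = (-1018904/((-832822 - 753872) - 1389624) + 3952152)*(-1244491) = (-1018904/(-1586694 - 1389624) + 3952152)*(-1244491) = (-1018904/(-2976318) + 3952152)*(-1244491) = (-1018904*(-1/2976318) + 3952152)*(-1244491) = (509452/1488159 + 3952152)*(-1244491) = (5881431077620/1488159)*(-1244491) = -7319388043218391420/1488159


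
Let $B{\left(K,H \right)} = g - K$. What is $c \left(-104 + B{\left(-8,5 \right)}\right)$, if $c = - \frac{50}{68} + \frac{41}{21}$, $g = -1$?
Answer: $- \frac{84293}{714} \approx -118.06$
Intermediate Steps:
$B{\left(K,H \right)} = -1 - K$
$c = \frac{869}{714}$ ($c = \left(-50\right) \frac{1}{68} + 41 \cdot \frac{1}{21} = - \frac{25}{34} + \frac{41}{21} = \frac{869}{714} \approx 1.2171$)
$c \left(-104 + B{\left(-8,5 \right)}\right) = \frac{869 \left(-104 - -7\right)}{714} = \frac{869 \left(-104 + \left(-1 + 8\right)\right)}{714} = \frac{869 \left(-104 + 7\right)}{714} = \frac{869}{714} \left(-97\right) = - \frac{84293}{714}$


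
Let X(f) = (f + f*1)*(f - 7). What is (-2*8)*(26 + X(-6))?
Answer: -2912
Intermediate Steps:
X(f) = 2*f*(-7 + f) (X(f) = (f + f)*(-7 + f) = (2*f)*(-7 + f) = 2*f*(-7 + f))
(-2*8)*(26 + X(-6)) = (-2*8)*(26 + 2*(-6)*(-7 - 6)) = -16*(26 + 2*(-6)*(-13)) = -16*(26 + 156) = -16*182 = -2912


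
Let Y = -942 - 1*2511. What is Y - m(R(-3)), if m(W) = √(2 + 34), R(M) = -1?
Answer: -3459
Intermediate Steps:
m(W) = 6 (m(W) = √36 = 6)
Y = -3453 (Y = -942 - 2511 = -3453)
Y - m(R(-3)) = -3453 - 1*6 = -3453 - 6 = -3459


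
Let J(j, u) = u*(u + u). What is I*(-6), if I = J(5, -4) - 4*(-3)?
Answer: -264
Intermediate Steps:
J(j, u) = 2*u² (J(j, u) = u*(2*u) = 2*u²)
I = 44 (I = 2*(-4)² - 4*(-3) = 2*16 + 12 = 32 + 12 = 44)
I*(-6) = 44*(-6) = -264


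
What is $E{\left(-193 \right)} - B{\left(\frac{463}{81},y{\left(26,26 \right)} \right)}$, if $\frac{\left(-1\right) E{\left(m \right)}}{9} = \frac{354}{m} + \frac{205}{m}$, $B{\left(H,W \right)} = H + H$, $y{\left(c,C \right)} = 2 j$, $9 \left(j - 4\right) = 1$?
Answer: $\frac{228793}{15633} \approx 14.635$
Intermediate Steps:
$j = \frac{37}{9}$ ($j = 4 + \frac{1}{9} \cdot 1 = 4 + \frac{1}{9} = \frac{37}{9} \approx 4.1111$)
$y{\left(c,C \right)} = \frac{74}{9}$ ($y{\left(c,C \right)} = 2 \cdot \frac{37}{9} = \frac{74}{9}$)
$B{\left(H,W \right)} = 2 H$
$E{\left(m \right)} = - \frac{5031}{m}$ ($E{\left(m \right)} = - 9 \left(\frac{354}{m} + \frac{205}{m}\right) = - 9 \frac{559}{m} = - \frac{5031}{m}$)
$E{\left(-193 \right)} - B{\left(\frac{463}{81},y{\left(26,26 \right)} \right)} = - \frac{5031}{-193} - 2 \cdot \frac{463}{81} = \left(-5031\right) \left(- \frac{1}{193}\right) - 2 \cdot 463 \cdot \frac{1}{81} = \frac{5031}{193} - 2 \cdot \frac{463}{81} = \frac{5031}{193} - \frac{926}{81} = \frac{228793}{15633}$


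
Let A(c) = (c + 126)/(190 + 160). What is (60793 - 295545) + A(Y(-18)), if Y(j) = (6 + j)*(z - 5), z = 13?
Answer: -8216317/35 ≈ -2.3475e+5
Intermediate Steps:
Y(j) = 48 + 8*j (Y(j) = (6 + j)*(13 - 5) = (6 + j)*8 = 48 + 8*j)
A(c) = 9/25 + c/350 (A(c) = (126 + c)/350 = (126 + c)*(1/350) = 9/25 + c/350)
(60793 - 295545) + A(Y(-18)) = (60793 - 295545) + (9/25 + (48 + 8*(-18))/350) = -234752 + (9/25 + (48 - 144)/350) = -234752 + (9/25 + (1/350)*(-96)) = -234752 + (9/25 - 48/175) = -234752 + 3/35 = -8216317/35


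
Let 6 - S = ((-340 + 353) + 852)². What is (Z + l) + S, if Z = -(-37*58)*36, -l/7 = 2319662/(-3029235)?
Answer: -2032488365671/3029235 ≈ -6.7096e+5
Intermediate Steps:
l = 16237634/3029235 (l = -16237634/(-3029235) = -16237634*(-1)/3029235 = -7*(-2319662/3029235) = 16237634/3029235 ≈ 5.3603)
Z = 77256 (Z = -(-2146)*36 = -1*(-77256) = 77256)
S = -748219 (S = 6 - ((-340 + 353) + 852)² = 6 - (13 + 852)² = 6 - 1*865² = 6 - 1*748225 = 6 - 748225 = -748219)
(Z + l) + S = (77256 + 16237634/3029235) - 748219 = 234042816794/3029235 - 748219 = -2032488365671/3029235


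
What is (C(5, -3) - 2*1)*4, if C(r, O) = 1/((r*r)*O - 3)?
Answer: -314/39 ≈ -8.0513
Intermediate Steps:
C(r, O) = 1/(-3 + O*r**2) (C(r, O) = 1/(r**2*O - 3) = 1/(O*r**2 - 3) = 1/(-3 + O*r**2))
(C(5, -3) - 2*1)*4 = (1/(-3 - 3*5**2) - 2*1)*4 = (1/(-3 - 3*25) - 2)*4 = (1/(-3 - 75) - 2)*4 = (1/(-78) - 2)*4 = (-1/78 - 2)*4 = -157/78*4 = -314/39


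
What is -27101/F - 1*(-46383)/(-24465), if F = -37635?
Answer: -72173216/61382685 ≈ -1.1758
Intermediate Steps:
-27101/F - 1*(-46383)/(-24465) = -27101/(-37635) - 1*(-46383)/(-24465) = -27101*(-1/37635) + 46383*(-1/24465) = 27101/37635 - 15461/8155 = -72173216/61382685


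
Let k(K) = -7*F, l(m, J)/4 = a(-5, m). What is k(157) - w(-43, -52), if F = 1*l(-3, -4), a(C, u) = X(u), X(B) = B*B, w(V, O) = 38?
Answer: -290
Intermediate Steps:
X(B) = B²
a(C, u) = u²
l(m, J) = 4*m²
F = 36 (F = 1*(4*(-3)²) = 1*(4*9) = 1*36 = 36)
k(K) = -252 (k(K) = -7*36 = -252)
k(157) - w(-43, -52) = -252 - 1*38 = -252 - 38 = -290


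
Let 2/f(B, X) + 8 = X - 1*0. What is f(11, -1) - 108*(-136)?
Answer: 132190/9 ≈ 14688.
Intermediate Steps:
f(B, X) = 2/(-8 + X) (f(B, X) = 2/(-8 + (X - 1*0)) = 2/(-8 + (X + 0)) = 2/(-8 + X))
f(11, -1) - 108*(-136) = 2/(-8 - 1) - 108*(-136) = 2/(-9) + 14688 = 2*(-⅑) + 14688 = -2/9 + 14688 = 132190/9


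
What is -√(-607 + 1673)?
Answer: -√1066 ≈ -32.650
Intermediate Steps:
-√(-607 + 1673) = -√1066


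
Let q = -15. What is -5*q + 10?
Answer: 85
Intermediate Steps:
-5*q + 10 = -5*(-15) + 10 = 75 + 10 = 85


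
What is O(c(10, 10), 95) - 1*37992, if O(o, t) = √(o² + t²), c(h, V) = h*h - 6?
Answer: -37992 + √17861 ≈ -37858.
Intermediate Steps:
c(h, V) = -6 + h² (c(h, V) = h² - 6 = -6 + h²)
O(c(10, 10), 95) - 1*37992 = √((-6 + 10²)² + 95²) - 1*37992 = √((-6 + 100)² + 9025) - 37992 = √(94² + 9025) - 37992 = √(8836 + 9025) - 37992 = √17861 - 37992 = -37992 + √17861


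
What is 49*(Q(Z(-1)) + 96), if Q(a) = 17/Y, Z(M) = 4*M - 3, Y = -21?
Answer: 13993/3 ≈ 4664.3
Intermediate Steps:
Z(M) = -3 + 4*M
Q(a) = -17/21 (Q(a) = 17/(-21) = 17*(-1/21) = -17/21)
49*(Q(Z(-1)) + 96) = 49*(-17/21 + 96) = 49*(1999/21) = 13993/3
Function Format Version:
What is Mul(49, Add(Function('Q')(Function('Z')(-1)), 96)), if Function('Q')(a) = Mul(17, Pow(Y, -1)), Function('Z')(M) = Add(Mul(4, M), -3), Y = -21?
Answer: Rational(13993, 3) ≈ 4664.3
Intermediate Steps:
Function('Z')(M) = Add(-3, Mul(4, M))
Function('Q')(a) = Rational(-17, 21) (Function('Q')(a) = Mul(17, Pow(-21, -1)) = Mul(17, Rational(-1, 21)) = Rational(-17, 21))
Mul(49, Add(Function('Q')(Function('Z')(-1)), 96)) = Mul(49, Add(Rational(-17, 21), 96)) = Mul(49, Rational(1999, 21)) = Rational(13993, 3)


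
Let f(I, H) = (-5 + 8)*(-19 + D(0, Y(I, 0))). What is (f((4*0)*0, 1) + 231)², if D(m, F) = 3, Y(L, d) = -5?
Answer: 33489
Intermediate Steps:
f(I, H) = -48 (f(I, H) = (-5 + 8)*(-19 + 3) = 3*(-16) = -48)
(f((4*0)*0, 1) + 231)² = (-48 + 231)² = 183² = 33489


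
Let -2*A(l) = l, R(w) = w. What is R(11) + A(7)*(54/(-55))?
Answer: 794/55 ≈ 14.436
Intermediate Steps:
A(l) = -l/2
R(11) + A(7)*(54/(-55)) = 11 + (-½*7)*(54/(-55)) = 11 - 189*(-1)/55 = 11 - 7/2*(-54/55) = 11 + 189/55 = 794/55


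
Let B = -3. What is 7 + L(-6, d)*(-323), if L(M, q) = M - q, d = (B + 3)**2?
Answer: 1945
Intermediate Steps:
d = 0 (d = (-3 + 3)**2 = 0**2 = 0)
7 + L(-6, d)*(-323) = 7 + (-6 - 1*0)*(-323) = 7 + (-6 + 0)*(-323) = 7 - 6*(-323) = 7 + 1938 = 1945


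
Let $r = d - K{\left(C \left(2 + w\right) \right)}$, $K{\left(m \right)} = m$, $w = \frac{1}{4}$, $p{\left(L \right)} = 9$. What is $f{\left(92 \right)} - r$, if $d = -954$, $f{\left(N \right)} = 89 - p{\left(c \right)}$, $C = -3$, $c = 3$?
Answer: $\frac{4109}{4} \approx 1027.3$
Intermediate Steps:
$w = \frac{1}{4} \approx 0.25$
$f{\left(N \right)} = 80$ ($f{\left(N \right)} = 89 - 9 = 80$)
$r = - \frac{3789}{4}$ ($r = -954 - - 3 \left(2 + \frac{1}{4}\right) = -954 - \left(-3\right) \frac{9}{4} = -954 - - \frac{27}{4} = -954 + \frac{27}{4} = - \frac{3789}{4} \approx -947.25$)
$f{\left(92 \right)} - r = 80 - - \frac{3789}{4} = 80 + \frac{3789}{4} = \frac{4109}{4}$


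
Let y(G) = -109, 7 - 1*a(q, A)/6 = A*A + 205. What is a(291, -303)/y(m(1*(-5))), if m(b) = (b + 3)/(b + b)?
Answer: 552042/109 ≈ 5064.6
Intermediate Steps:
a(q, A) = -1188 - 6*A**2 (a(q, A) = 42 - 6*(A*A + 205) = 42 - 6*(A**2 + 205) = 42 - 6*(205 + A**2) = 42 + (-1230 - 6*A**2) = -1188 - 6*A**2)
m(b) = (3 + b)/(2*b) (m(b) = (3 + b)/((2*b)) = (3 + b)*(1/(2*b)) = (3 + b)/(2*b))
a(291, -303)/y(m(1*(-5))) = (-1188 - 6*(-303)**2)/(-109) = (-1188 - 6*91809)*(-1/109) = (-1188 - 550854)*(-1/109) = -552042*(-1/109) = 552042/109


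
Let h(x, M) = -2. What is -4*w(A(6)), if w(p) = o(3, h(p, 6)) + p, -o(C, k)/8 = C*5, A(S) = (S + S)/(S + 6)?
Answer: 476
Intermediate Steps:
A(S) = 2*S/(6 + S) (A(S) = (2*S)/(6 + S) = 2*S/(6 + S))
o(C, k) = -40*C (o(C, k) = -8*C*5 = -40*C)
w(p) = -120 + p (w(p) = -40*3 + p = -120 + p)
-4*w(A(6)) = -4*(-120 + 2*6/(6 + 6)) = -4*(-120 + 2*6/12) = -4*(-120 + 2*6*(1/12)) = -4*(-120 + 1) = -4*(-119) = 476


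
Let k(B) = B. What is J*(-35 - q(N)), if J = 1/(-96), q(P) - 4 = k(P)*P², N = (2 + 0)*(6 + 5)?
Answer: 10687/96 ≈ 111.32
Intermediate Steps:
N = 22 (N = 2*11 = 22)
q(P) = 4 + P³ (q(P) = 4 + P*P² = 4 + P³)
J = -1/96 ≈ -0.010417
J*(-35 - q(N)) = -(-35 - (4 + 22³))/96 = -(-35 - (4 + 10648))/96 = -(-35 - 1*10652)/96 = -(-35 - 10652)/96 = -1/96*(-10687) = 10687/96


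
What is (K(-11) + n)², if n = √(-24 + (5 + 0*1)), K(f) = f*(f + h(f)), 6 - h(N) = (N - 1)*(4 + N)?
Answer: (979 + I*√19)² ≈ 9.5842e+5 + 8535.0*I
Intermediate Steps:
h(N) = 6 - (-1 + N)*(4 + N) (h(N) = 6 - (N - 1)*(4 + N) = 6 - (-1 + N)*(4 + N))
K(f) = f*(10 - f² - 2*f) (K(f) = f*(f + (10 - f² - 3*f)) = f*(10 - f² - 2*f))
n = I*√19 (n = √(-24 + (5 + 0)) = √(-24 + 5) = √(-19) = I*√19 ≈ 4.3589*I)
(K(-11) + n)² = (-11*(10 - 1*(-11)² - 2*(-11)) + I*√19)² = (-11*(10 - 1*121 + 22) + I*√19)² = (-11*(10 - 121 + 22) + I*√19)² = (-11*(-89) + I*√19)² = (979 + I*√19)²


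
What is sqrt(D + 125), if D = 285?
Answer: sqrt(410) ≈ 20.248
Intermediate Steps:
sqrt(D + 125) = sqrt(285 + 125) = sqrt(410)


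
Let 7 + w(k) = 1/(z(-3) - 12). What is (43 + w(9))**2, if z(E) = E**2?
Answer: 11449/9 ≈ 1272.1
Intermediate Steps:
w(k) = -22/3 (w(k) = -7 + 1/((-3)**2 - 12) = -7 + 1/(9 - 12) = -7 + 1/(-3) = -7 - 1/3 = -22/3)
(43 + w(9))**2 = (43 - 22/3)**2 = (107/3)**2 = 11449/9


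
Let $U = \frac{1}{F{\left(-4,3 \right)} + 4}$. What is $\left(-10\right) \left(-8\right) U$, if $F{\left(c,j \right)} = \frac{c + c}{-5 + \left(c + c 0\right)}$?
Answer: $\frac{180}{11} \approx 16.364$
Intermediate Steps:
$F{\left(c,j \right)} = \frac{2 c}{-5 + c}$ ($F{\left(c,j \right)} = \frac{2 c}{-5 + \left(c + 0\right)} = \frac{2 c}{-5 + c}$)
$U = \frac{9}{44}$ ($U = \frac{1}{2 \left(-4\right) \frac{1}{-5 - 4} + 4} = \frac{1}{2 \left(-4\right) \frac{1}{-9} + 4} = \frac{1}{2 \left(-4\right) \left(- \frac{1}{9}\right) + 4} = \frac{1}{\frac{8}{9} + 4} = \frac{1}{\frac{44}{9}} = \frac{9}{44} \approx 0.20455$)
$\left(-10\right) \left(-8\right) U = \left(-10\right) \left(-8\right) \frac{9}{44} = 80 \cdot \frac{9}{44} = \frac{180}{11}$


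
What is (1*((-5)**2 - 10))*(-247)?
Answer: -3705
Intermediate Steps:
(1*((-5)**2 - 10))*(-247) = (1*(25 - 10))*(-247) = (1*15)*(-247) = 15*(-247) = -3705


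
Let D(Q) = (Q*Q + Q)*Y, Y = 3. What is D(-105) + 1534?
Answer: 34294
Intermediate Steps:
D(Q) = 3*Q + 3*Q**2 (D(Q) = (Q*Q + Q)*3 = (Q**2 + Q)*3 = (Q + Q**2)*3 = 3*Q + 3*Q**2)
D(-105) + 1534 = 3*(-105)*(1 - 105) + 1534 = 3*(-105)*(-104) + 1534 = 32760 + 1534 = 34294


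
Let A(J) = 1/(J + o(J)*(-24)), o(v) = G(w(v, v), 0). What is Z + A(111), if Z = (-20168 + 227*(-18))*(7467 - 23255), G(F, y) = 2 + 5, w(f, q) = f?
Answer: 21826562663/57 ≈ 3.8292e+8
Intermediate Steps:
G(F, y) = 7
o(v) = 7
Z = 382922152 (Z = (-20168 - 4086)*(-15788) = -24254*(-15788) = 382922152)
A(J) = 1/(-168 + J) (A(J) = 1/(J + 7*(-24)) = 1/(J - 168) = 1/(-168 + J))
Z + A(111) = 382922152 + 1/(-168 + 111) = 382922152 + 1/(-57) = 382922152 - 1/57 = 21826562663/57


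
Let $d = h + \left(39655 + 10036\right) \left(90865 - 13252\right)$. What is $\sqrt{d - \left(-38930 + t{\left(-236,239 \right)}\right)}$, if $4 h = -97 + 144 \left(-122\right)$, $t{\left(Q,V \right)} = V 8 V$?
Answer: $\frac{17 \sqrt{53373635}}{2} \approx 62099.0$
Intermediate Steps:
$t{\left(Q,V \right)} = 8 V^{2}$ ($t{\left(Q,V \right)} = 8 V V = 8 V^{2}$)
$h = - \frac{17665}{4}$ ($h = \frac{-97 + 144 \left(-122\right)}{4} = \frac{-97 - 17568}{4} = \frac{1}{4} \left(-17665\right) = - \frac{17665}{4} \approx -4416.3$)
$d = \frac{15426652667}{4}$ ($d = - \frac{17665}{4} + \left(39655 + 10036\right) \left(90865 - 13252\right) = - \frac{17665}{4} + 49691 \cdot 77613 = - \frac{17665}{4} + 3856667583 = \frac{15426652667}{4} \approx 3.8567 \cdot 10^{9}$)
$\sqrt{d - \left(-38930 + t{\left(-236,239 \right)}\right)} = \sqrt{\frac{15426652667}{4} + \left(38930 - 8 \cdot 239^{2}\right)} = \sqrt{\frac{15426652667}{4} + \left(38930 - 8 \cdot 57121\right)} = \sqrt{\frac{15426652667}{4} + \left(38930 - 456968\right)} = \sqrt{\frac{15426652667}{4} - 418038} = \sqrt{\frac{15424980515}{4}} = \frac{17 \sqrt{53373635}}{2}$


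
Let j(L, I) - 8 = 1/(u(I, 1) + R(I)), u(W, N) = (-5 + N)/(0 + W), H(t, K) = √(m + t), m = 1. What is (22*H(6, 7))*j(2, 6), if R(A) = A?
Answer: 1441*√7/8 ≈ 476.57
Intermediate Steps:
H(t, K) = √(1 + t)
u(W, N) = (-5 + N)/W
j(L, I) = 8 + 1/(I - 4/I) (j(L, I) = 8 + 1/((-5 + 1)/I + I) = 8 + 1/(-4/I + I) = 8 + 1/(I - 4/I))
(22*H(6, 7))*j(2, 6) = (22*√(1 + 6))*((-32 + 6*(1 + 8*6))/(-4 + 6²)) = (22*√7)*((-32 + 6*(1 + 48))/(-4 + 36)) = (22*√7)*((-32 + 6*49)/32) = (22*√7)*((-32 + 294)/32) = (22*√7)*((1/32)*262) = (22*√7)*(131/16) = 1441*√7/8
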